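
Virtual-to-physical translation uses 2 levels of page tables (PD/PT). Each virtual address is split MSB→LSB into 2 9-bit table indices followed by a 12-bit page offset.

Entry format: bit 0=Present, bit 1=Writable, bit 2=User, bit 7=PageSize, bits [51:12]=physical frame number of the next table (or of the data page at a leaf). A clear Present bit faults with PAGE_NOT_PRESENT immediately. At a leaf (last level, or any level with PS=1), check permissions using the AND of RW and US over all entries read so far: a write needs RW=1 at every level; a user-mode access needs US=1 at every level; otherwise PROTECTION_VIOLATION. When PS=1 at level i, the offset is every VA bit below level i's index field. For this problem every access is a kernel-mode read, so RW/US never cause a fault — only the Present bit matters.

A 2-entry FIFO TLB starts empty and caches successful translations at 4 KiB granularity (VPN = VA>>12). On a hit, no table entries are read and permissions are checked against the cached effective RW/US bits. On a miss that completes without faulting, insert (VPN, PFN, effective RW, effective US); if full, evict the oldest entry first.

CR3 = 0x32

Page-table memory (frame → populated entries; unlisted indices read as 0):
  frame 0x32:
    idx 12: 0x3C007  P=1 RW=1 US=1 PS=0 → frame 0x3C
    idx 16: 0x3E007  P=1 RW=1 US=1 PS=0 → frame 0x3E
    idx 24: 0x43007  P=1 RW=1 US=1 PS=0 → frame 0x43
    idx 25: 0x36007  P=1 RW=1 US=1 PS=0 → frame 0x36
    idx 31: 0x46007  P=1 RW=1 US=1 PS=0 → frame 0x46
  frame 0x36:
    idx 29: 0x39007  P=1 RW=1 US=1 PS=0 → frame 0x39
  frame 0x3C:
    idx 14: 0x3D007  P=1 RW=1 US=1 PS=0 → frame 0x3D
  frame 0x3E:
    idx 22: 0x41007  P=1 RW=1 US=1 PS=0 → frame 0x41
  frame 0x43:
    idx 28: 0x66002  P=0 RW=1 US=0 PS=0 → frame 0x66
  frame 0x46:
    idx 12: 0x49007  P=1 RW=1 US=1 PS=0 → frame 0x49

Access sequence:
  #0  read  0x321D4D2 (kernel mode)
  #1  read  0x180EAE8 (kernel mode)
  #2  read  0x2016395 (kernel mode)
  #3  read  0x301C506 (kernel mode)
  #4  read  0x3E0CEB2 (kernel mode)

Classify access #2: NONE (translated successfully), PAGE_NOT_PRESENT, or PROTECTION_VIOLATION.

Per-access translation:
#0 VA=0x321D4D2 (r,kernel):
  L0: frame=0x32 idx=25 entry=0x36007 [P=1 RW=1 US=1 PS=0]
  L1: frame=0x36 idx=29 entry=0x39007 [P=1 RW=1 US=1 PS=0]
  ✓ 0x394D2  — 2 lookups
#1 VA=0x180EAE8 (r,kernel):
  L0: frame=0x32 idx=12 entry=0x3C007 [P=1 RW=1 US=1 PS=0]
  L1: frame=0x3C idx=14 entry=0x3D007 [P=1 RW=1 US=1 PS=0]
  ✓ 0x3DAE8  — 2 lookups
#2 VA=0x2016395 (r,kernel):
  L0: frame=0x32 idx=16 entry=0x3E007 [P=1 RW=1 US=1 PS=0]
  L1: frame=0x3E idx=22 entry=0x41007 [P=1 RW=1 US=1 PS=0]
  ✓ 0x41395  — 2 lookups
#3 VA=0x301C506 (r,kernel):
  L0: frame=0x32 idx=24 entry=0x43007 [P=1 RW=1 US=1 PS=0]
  L1: frame=0x43 idx=28 entry=0x66002 [P=0 RW=1 US=0 PS=0]
  → PAGE_NOT_PRESENT  (2 entries read)
#4 VA=0x3E0CEB2 (r,kernel):
  L0: frame=0x32 idx=31 entry=0x46007 [P=1 RW=1 US=1 PS=0]
  L1: frame=0x46 idx=12 entry=0x49007 [P=1 RW=1 US=1 PS=0]
  ✓ 0x49EB2  — 2 lookups

Access #2 fault: NONE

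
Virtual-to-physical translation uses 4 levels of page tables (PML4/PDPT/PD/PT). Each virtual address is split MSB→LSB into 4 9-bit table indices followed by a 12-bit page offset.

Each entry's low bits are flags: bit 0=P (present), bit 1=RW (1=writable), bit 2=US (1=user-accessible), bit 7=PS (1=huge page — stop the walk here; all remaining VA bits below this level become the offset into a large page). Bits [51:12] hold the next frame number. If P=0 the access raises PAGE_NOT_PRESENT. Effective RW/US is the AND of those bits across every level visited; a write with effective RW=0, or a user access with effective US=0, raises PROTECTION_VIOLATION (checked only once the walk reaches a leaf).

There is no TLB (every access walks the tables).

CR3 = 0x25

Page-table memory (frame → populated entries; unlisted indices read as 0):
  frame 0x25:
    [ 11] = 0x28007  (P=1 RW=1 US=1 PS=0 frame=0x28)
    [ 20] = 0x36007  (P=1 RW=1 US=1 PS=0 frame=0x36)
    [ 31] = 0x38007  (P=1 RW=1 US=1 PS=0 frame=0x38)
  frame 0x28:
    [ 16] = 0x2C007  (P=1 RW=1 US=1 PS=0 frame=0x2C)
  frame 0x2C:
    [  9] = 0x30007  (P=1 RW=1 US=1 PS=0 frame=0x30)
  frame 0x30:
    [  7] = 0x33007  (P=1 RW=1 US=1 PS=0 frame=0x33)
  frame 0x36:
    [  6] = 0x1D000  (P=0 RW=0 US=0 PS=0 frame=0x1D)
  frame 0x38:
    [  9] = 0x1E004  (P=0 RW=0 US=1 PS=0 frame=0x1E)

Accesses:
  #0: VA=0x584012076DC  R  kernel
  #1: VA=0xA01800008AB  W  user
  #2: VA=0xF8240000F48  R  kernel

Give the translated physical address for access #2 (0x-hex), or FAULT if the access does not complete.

Per-access translation:
#0 VA=0x584012076DC (r,kernel):
  L0: frame=0x25 idx=11 entry=0x28007 [P=1 RW=1 US=1 PS=0]
  L1: frame=0x28 idx=16 entry=0x2C007 [P=1 RW=1 US=1 PS=0]
  L2: frame=0x2C idx=9 entry=0x30007 [P=1 RW=1 US=1 PS=0]
  L3: frame=0x30 idx=7 entry=0x33007 [P=1 RW=1 US=1 PS=0]
  ⇒ phys 0x336DC  [4 reads]
#1 VA=0xA01800008AB (w,user):
  L0: frame=0x25 idx=20 entry=0x36007 [P=1 RW=1 US=1 PS=0]
  L1: frame=0x36 idx=6 entry=0x1D000 [P=0 RW=0 US=0 PS=0]
  → PAGE_NOT_PRESENT  (2 entries read)
#2 VA=0xF8240000F48 (r,kernel):
  L0: frame=0x25 idx=31 entry=0x38007 [P=1 RW=1 US=1 PS=0]
  L1: frame=0x38 idx=9 entry=0x1E004 [P=0 RW=0 US=1 PS=0]
  → PAGE_NOT_PRESENT  (2 entries read)

Access #2 PA: FAULT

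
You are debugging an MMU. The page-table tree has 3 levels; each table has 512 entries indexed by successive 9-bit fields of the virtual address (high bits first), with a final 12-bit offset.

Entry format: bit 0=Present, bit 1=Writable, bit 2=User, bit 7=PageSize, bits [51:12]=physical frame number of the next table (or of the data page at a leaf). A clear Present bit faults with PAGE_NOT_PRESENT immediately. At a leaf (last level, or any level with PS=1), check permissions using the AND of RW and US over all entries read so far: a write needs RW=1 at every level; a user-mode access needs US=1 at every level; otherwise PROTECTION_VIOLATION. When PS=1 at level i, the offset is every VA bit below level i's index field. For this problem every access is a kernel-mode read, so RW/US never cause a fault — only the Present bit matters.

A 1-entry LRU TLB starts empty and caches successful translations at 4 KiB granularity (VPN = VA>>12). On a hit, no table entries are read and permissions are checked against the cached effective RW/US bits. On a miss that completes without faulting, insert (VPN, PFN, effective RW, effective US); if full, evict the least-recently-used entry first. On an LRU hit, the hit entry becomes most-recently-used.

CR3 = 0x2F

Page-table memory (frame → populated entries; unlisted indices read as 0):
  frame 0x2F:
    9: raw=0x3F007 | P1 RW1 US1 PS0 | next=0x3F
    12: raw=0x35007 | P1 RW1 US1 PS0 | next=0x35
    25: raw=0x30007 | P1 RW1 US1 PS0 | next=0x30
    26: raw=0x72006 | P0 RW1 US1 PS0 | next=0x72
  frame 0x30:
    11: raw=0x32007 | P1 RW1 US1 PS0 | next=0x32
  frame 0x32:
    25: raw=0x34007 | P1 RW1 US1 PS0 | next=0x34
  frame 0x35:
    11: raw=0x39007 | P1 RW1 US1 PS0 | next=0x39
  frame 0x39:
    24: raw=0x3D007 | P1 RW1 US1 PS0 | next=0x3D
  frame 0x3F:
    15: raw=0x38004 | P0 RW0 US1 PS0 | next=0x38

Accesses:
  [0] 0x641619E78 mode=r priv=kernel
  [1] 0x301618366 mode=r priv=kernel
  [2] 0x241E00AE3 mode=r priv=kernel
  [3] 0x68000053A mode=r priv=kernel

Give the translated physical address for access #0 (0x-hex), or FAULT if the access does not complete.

Per-access translation:
#0 VA=0x641619E78 (r,kernel):
  lvl0: tbl 0x2F, slot 25 ⇒ 0x30007 (P1/RW1/US1/PS0)
  lvl1: tbl 0x30, slot 11 ⇒ 0x32007 (P1/RW1/US1/PS0)
  lvl2: tbl 0x32, slot 25 ⇒ 0x34007 (P1/RW1/US1/PS0)
  → PA=0x34E78  (3 entries read)
#1 VA=0x301618366 (r,kernel):
  lvl0: tbl 0x2F, slot 12 ⇒ 0x35007 (P1/RW1/US1/PS0)
  lvl1: tbl 0x35, slot 11 ⇒ 0x39007 (P1/RW1/US1/PS0)
  lvl2: tbl 0x39, slot 24 ⇒ 0x3D007 (P1/RW1/US1/PS0)
  → PA=0x3D366  (3 entries read)
#2 VA=0x241E00AE3 (r,kernel):
  lvl0: tbl 0x2F, slot 9 ⇒ 0x3F007 (P1/RW1/US1/PS0)
  lvl1: tbl 0x3F, slot 15 ⇒ 0x38004 (P0/RW0/US1/PS0)
  ⇒ fault: PAGE_NOT_PRESENT  — 2 lookups
#3 VA=0x68000053A (r,kernel):
  lvl0: tbl 0x2F, slot 26 ⇒ 0x72006 (P0/RW1/US1/PS0)
  ⇒ fault: PAGE_NOT_PRESENT  — 1 lookups

Access #0 PA: 0x34E78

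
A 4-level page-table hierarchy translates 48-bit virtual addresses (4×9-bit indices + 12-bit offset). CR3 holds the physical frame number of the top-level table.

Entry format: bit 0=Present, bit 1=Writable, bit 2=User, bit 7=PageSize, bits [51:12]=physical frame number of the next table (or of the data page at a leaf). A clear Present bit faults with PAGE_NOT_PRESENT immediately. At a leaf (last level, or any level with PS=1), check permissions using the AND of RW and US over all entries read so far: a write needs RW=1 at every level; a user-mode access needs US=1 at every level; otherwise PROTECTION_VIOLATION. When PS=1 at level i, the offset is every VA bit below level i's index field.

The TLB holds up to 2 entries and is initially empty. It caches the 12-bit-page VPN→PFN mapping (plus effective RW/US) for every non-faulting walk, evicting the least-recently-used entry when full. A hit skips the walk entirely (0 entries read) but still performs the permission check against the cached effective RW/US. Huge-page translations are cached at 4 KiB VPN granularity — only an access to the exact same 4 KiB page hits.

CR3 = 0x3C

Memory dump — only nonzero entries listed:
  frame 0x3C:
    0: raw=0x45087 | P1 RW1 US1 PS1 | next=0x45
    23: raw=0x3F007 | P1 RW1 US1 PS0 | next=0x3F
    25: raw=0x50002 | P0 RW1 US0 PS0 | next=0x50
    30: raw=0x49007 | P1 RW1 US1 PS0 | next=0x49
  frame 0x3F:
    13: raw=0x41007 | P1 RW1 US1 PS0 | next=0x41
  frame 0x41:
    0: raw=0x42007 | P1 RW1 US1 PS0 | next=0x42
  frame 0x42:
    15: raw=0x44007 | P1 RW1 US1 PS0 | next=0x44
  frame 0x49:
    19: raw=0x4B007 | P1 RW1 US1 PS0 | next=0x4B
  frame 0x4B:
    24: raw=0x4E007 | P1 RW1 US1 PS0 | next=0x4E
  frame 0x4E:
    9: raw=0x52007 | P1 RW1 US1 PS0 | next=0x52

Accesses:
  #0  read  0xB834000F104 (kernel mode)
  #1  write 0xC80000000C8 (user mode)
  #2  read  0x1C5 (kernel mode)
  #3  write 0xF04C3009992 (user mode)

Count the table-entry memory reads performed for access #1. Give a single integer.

Trace:
#0 VA=0xB834000F104 (r,kernel):
  lvl0: tbl 0x3C, slot 23 ⇒ 0x3F007 (P1/RW1/US1/PS0)
  lvl1: tbl 0x3F, slot 13 ⇒ 0x41007 (P1/RW1/US1/PS0)
  lvl2: tbl 0x41, slot 0 ⇒ 0x42007 (P1/RW1/US1/PS0)
  lvl3: tbl 0x42, slot 15 ⇒ 0x44007 (P1/RW1/US1/PS0)
  ⇒ phys 0x44104  [4 reads]
#1 VA=0xC80000000C8 (w,user):
  lvl0: tbl 0x3C, slot 25 ⇒ 0x50002 (P0/RW1/US0/PS0)
  ✗ PAGE_NOT_PRESENT  [1 reads]
#2 VA=0x1C5 (r,kernel):
  lvl0: tbl 0x3C, slot 0 ⇒ 0x45087 (P1/RW1/US1/PS1)
  ⇒ phys 0x451C5 (huge @L0)  [1 reads]
#3 VA=0xF04C3009992 (w,user):
  lvl0: tbl 0x3C, slot 30 ⇒ 0x49007 (P1/RW1/US1/PS0)
  lvl1: tbl 0x49, slot 19 ⇒ 0x4B007 (P1/RW1/US1/PS0)
  lvl2: tbl 0x4B, slot 24 ⇒ 0x4E007 (P1/RW1/US1/PS0)
  lvl3: tbl 0x4E, slot 9 ⇒ 0x52007 (P1/RW1/US1/PS0)
  ⇒ phys 0x52992  [4 reads]

Entries read for #1: 1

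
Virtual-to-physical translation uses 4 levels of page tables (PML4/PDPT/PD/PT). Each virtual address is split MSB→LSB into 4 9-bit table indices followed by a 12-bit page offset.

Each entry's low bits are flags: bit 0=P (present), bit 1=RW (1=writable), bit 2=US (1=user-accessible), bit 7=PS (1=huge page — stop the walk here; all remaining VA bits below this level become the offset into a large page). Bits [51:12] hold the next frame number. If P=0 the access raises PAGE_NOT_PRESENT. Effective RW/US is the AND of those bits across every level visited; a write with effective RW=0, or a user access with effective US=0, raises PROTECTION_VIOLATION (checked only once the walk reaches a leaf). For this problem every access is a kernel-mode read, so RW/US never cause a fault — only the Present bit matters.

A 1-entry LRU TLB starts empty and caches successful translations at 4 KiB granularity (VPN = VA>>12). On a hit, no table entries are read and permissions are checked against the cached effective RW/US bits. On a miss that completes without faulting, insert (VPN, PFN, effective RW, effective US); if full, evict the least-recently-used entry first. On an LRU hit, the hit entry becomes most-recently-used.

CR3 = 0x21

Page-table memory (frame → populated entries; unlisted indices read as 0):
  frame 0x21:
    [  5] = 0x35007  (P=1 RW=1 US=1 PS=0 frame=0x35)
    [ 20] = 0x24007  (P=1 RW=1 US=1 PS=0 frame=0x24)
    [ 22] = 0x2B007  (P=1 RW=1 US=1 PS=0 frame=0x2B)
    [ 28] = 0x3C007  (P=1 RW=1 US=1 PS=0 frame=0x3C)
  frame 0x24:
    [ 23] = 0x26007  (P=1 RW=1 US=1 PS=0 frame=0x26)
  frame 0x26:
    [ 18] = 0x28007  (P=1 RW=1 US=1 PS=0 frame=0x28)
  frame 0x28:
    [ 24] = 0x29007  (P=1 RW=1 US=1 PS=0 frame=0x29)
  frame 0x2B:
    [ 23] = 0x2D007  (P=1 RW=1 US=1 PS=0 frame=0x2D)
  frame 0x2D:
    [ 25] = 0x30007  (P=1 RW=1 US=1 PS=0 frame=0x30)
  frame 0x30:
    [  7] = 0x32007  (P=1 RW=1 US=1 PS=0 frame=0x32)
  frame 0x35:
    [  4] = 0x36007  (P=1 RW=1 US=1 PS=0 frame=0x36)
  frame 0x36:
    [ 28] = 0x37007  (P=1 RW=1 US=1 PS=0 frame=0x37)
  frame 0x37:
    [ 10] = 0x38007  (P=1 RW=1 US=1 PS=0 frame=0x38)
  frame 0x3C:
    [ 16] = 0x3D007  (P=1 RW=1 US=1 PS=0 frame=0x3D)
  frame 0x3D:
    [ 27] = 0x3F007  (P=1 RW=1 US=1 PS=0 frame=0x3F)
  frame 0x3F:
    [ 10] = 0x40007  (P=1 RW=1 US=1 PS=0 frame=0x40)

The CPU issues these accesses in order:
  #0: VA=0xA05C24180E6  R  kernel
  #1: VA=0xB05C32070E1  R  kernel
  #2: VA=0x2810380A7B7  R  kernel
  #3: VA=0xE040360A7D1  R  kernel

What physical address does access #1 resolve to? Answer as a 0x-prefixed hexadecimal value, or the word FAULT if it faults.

Walk each access:
#0 VA=0xA05C24180E6 (r,kernel):
  L0: frame=0x21 idx=20 entry=0x24007 [P=1 RW=1 US=1 PS=0]
  L1: frame=0x24 idx=23 entry=0x26007 [P=1 RW=1 US=1 PS=0]
  L2: frame=0x26 idx=18 entry=0x28007 [P=1 RW=1 US=1 PS=0]
  L3: frame=0x28 idx=24 entry=0x29007 [P=1 RW=1 US=1 PS=0]
  ✓ 0x290E6  — 4 lookups
#1 VA=0xB05C32070E1 (r,kernel):
  L0: frame=0x21 idx=22 entry=0x2B007 [P=1 RW=1 US=1 PS=0]
  L1: frame=0x2B idx=23 entry=0x2D007 [P=1 RW=1 US=1 PS=0]
  L2: frame=0x2D idx=25 entry=0x30007 [P=1 RW=1 US=1 PS=0]
  L3: frame=0x30 idx=7 entry=0x32007 [P=1 RW=1 US=1 PS=0]
  ✓ 0x320E1  — 4 lookups
#2 VA=0x2810380A7B7 (r,kernel):
  L0: frame=0x21 idx=5 entry=0x35007 [P=1 RW=1 US=1 PS=0]
  L1: frame=0x35 idx=4 entry=0x36007 [P=1 RW=1 US=1 PS=0]
  L2: frame=0x36 idx=28 entry=0x37007 [P=1 RW=1 US=1 PS=0]
  L3: frame=0x37 idx=10 entry=0x38007 [P=1 RW=1 US=1 PS=0]
  ✓ 0x387B7  — 4 lookups
#3 VA=0xE040360A7D1 (r,kernel):
  L0: frame=0x21 idx=28 entry=0x3C007 [P=1 RW=1 US=1 PS=0]
  L1: frame=0x3C idx=16 entry=0x3D007 [P=1 RW=1 US=1 PS=0]
  L2: frame=0x3D idx=27 entry=0x3F007 [P=1 RW=1 US=1 PS=0]
  L3: frame=0x3F idx=10 entry=0x40007 [P=1 RW=1 US=1 PS=0]
  ✓ 0x407D1  — 4 lookups

Access #1 PA: 0x320E1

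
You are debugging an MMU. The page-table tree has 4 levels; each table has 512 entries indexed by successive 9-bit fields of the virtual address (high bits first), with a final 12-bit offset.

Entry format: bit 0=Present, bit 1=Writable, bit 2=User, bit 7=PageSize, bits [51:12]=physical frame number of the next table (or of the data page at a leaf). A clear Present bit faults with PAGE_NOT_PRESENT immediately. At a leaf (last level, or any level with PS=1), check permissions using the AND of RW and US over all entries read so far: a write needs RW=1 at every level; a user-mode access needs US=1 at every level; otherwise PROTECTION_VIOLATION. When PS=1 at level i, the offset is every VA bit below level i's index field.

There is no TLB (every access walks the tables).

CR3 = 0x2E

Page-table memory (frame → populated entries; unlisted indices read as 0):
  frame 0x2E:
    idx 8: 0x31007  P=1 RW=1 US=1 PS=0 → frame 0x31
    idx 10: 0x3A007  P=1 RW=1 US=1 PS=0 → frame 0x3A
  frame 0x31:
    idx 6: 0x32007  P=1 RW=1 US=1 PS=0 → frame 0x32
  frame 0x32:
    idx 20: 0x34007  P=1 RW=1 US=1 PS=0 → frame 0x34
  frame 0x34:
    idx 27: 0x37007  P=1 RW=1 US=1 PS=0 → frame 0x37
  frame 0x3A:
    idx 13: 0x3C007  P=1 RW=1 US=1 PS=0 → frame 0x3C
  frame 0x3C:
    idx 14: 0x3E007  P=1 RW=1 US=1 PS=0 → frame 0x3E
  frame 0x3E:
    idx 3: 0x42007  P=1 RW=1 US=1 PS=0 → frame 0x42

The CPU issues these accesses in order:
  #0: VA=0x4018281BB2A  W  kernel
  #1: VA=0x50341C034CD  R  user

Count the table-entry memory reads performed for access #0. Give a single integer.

Trace:
#0 VA=0x4018281BB2A (w,kernel):
  L0: frame=0x2E idx=8 entry=0x31007 [P=1 RW=1 US=1 PS=0]
  L1: frame=0x31 idx=6 entry=0x32007 [P=1 RW=1 US=1 PS=0]
  L2: frame=0x32 idx=20 entry=0x34007 [P=1 RW=1 US=1 PS=0]
  L3: frame=0x34 idx=27 entry=0x37007 [P=1 RW=1 US=1 PS=0]
  ⇒ phys 0x37B2A  [4 reads]
#1 VA=0x50341C034CD (r,user):
  L0: frame=0x2E idx=10 entry=0x3A007 [P=1 RW=1 US=1 PS=0]
  L1: frame=0x3A idx=13 entry=0x3C007 [P=1 RW=1 US=1 PS=0]
  L2: frame=0x3C idx=14 entry=0x3E007 [P=1 RW=1 US=1 PS=0]
  L3: frame=0x3E idx=3 entry=0x42007 [P=1 RW=1 US=1 PS=0]
  ⇒ phys 0x424CD  [4 reads]

Entries read for #0: 4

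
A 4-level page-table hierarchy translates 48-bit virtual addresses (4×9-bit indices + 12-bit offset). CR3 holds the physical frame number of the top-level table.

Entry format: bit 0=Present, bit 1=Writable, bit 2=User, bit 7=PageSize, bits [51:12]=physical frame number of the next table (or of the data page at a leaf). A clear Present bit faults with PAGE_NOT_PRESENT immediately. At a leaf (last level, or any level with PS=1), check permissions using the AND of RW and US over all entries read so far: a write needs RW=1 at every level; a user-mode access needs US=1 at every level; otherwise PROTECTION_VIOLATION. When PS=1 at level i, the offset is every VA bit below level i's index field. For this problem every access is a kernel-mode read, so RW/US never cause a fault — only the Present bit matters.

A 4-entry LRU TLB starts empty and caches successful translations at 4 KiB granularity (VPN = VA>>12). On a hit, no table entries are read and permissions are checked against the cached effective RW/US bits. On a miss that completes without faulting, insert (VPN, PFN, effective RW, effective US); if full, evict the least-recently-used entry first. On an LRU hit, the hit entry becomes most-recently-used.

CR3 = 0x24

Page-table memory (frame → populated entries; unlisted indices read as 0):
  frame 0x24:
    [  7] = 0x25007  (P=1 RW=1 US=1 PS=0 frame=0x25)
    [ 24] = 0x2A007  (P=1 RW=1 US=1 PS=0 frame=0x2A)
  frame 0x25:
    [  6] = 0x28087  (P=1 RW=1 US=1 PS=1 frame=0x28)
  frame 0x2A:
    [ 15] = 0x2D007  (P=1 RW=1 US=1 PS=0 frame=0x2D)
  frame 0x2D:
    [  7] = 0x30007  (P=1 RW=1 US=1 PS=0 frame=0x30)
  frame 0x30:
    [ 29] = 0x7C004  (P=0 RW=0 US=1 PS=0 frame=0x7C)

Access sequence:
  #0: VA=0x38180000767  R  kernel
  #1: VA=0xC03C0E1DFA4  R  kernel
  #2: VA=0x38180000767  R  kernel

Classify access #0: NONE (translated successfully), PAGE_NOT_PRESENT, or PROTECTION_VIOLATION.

Trace:
#0 VA=0x38180000767 (r,kernel):
  L0 @0x24[7] → 0x25007  P=1,RW=1,US=1,PS=0
  L1 @0x25[6] → 0x28087  P=1,RW=1,US=1,PS=1
  → PA=0x28767 (huge @L1)  (2 entries read)
#1 VA=0xC03C0E1DFA4 (r,kernel):
  L0 @0x24[24] → 0x2A007  P=1,RW=1,US=1,PS=0
  L1 @0x2A[15] → 0x2D007  P=1,RW=1,US=1,PS=0
  L2 @0x2D[7] → 0x30007  P=1,RW=1,US=1,PS=0
  L3 @0x30[29] → 0x7C004  P=0,RW=0,US=1,PS=0
  → PAGE_NOT_PRESENT  (4 entries read)
#2 VA=0x38180000767 (r,kernel):
  TLB hit vpn=0x38180000 → PA=0x28767

Access #0 fault: NONE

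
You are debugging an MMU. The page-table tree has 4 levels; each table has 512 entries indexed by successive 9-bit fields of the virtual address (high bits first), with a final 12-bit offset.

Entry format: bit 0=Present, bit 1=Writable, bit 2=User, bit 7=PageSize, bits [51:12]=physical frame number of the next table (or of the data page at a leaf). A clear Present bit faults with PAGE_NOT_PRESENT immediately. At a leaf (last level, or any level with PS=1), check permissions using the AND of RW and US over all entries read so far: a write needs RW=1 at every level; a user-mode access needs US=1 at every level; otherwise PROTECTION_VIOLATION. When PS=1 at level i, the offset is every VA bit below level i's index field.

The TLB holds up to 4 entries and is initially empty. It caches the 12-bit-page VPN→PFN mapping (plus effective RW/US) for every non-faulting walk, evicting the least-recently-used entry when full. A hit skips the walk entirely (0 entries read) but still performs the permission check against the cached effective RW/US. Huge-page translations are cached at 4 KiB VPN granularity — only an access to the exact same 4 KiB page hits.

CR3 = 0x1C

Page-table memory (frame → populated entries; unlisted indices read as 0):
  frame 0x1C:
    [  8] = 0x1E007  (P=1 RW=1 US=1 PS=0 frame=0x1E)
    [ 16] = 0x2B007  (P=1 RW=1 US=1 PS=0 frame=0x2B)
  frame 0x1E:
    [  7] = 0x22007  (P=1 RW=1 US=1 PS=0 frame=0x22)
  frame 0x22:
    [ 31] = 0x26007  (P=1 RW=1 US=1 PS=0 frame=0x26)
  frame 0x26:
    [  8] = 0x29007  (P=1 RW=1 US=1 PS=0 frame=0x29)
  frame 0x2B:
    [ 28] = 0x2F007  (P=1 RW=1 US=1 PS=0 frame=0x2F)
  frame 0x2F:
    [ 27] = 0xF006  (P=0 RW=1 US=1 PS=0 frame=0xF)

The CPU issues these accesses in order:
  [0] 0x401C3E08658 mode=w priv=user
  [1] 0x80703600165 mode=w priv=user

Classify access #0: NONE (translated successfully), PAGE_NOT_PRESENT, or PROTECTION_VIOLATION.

Per-access translation:
#0 VA=0x401C3E08658 (w,user):
  L0 @0x1C[8] → 0x1E007  P=1,RW=1,US=1,PS=0
  L1 @0x1E[7] → 0x22007  P=1,RW=1,US=1,PS=0
  L2 @0x22[31] → 0x26007  P=1,RW=1,US=1,PS=0
  L3 @0x26[8] → 0x29007  P=1,RW=1,US=1,PS=0
  → PA=0x29658  (4 entries read)
#1 VA=0x80703600165 (w,user):
  L0 @0x1C[16] → 0x2B007  P=1,RW=1,US=1,PS=0
  L1 @0x2B[28] → 0x2F007  P=1,RW=1,US=1,PS=0
  L2 @0x2F[27] → 0xF006  P=0,RW=1,US=1,PS=0
  → PAGE_NOT_PRESENT  (3 entries read)

Access #0 fault: NONE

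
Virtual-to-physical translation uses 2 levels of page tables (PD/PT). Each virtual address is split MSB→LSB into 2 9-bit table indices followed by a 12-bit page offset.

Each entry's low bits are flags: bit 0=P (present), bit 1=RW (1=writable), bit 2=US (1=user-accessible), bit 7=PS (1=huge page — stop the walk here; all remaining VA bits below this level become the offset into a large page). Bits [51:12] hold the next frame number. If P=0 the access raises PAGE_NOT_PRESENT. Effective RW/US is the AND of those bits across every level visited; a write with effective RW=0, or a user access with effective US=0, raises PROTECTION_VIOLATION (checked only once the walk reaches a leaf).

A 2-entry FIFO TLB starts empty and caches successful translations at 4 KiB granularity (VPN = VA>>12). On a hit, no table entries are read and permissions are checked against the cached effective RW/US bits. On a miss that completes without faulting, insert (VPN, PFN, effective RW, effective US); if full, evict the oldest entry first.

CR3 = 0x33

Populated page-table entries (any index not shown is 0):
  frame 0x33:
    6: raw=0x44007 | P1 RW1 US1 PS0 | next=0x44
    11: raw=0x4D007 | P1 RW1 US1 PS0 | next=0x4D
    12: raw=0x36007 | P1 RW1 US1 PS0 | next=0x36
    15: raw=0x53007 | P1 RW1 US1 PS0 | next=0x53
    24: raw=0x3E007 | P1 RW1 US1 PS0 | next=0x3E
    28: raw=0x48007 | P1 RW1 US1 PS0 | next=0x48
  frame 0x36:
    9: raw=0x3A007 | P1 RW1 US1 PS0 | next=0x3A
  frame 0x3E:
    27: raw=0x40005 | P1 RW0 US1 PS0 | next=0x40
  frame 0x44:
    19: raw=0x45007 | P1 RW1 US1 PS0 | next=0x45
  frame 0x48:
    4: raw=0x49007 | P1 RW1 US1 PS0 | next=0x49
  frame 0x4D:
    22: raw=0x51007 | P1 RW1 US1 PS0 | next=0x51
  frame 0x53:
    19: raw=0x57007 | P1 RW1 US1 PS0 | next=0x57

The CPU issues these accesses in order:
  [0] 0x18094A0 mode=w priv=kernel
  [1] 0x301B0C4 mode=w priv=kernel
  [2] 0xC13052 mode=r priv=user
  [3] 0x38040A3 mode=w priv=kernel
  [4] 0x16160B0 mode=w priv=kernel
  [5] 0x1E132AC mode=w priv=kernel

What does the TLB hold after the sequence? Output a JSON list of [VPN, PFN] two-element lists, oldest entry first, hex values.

Per-access translation:
#0 VA=0x18094A0 (w,kernel):
  L0 @0x33[12] → 0x36007  P=1,RW=1,US=1,PS=0
  L1 @0x36[9] → 0x3A007  P=1,RW=1,US=1,PS=0
  ✓ 0x3A4A0  — 2 lookups
#1 VA=0x301B0C4 (w,kernel):
  L0 @0x33[24] → 0x3E007  P=1,RW=1,US=1,PS=0
  L1 @0x3E[27] → 0x40005  P=1,RW=0,US=1,PS=0
  ⇒ fault: PROTECTION_VIOLATION  — 2 lookups
#2 VA=0xC13052 (r,user):
  L0 @0x33[6] → 0x44007  P=1,RW=1,US=1,PS=0
  L1 @0x44[19] → 0x45007  P=1,RW=1,US=1,PS=0
  ✓ 0x45052  — 2 lookups
#3 VA=0x38040A3 (w,kernel):
  L0 @0x33[28] → 0x48007  P=1,RW=1,US=1,PS=0
  L1 @0x48[4] → 0x49007  P=1,RW=1,US=1,PS=0
  ✓ 0x490A3  — 2 lookups
#4 VA=0x16160B0 (w,kernel):
  L0 @0x33[11] → 0x4D007  P=1,RW=1,US=1,PS=0
  L1 @0x4D[22] → 0x51007  P=1,RW=1,US=1,PS=0
  ✓ 0x510B0  — 2 lookups
#5 VA=0x1E132AC (w,kernel):
  L0 @0x33[15] → 0x53007  P=1,RW=1,US=1,PS=0
  L1 @0x53[19] → 0x57007  P=1,RW=1,US=1,PS=0
  ✓ 0x572AC  — 2 lookups

TLB: [["0x1616", "0x51"], ["0x1E13", "0x57"]]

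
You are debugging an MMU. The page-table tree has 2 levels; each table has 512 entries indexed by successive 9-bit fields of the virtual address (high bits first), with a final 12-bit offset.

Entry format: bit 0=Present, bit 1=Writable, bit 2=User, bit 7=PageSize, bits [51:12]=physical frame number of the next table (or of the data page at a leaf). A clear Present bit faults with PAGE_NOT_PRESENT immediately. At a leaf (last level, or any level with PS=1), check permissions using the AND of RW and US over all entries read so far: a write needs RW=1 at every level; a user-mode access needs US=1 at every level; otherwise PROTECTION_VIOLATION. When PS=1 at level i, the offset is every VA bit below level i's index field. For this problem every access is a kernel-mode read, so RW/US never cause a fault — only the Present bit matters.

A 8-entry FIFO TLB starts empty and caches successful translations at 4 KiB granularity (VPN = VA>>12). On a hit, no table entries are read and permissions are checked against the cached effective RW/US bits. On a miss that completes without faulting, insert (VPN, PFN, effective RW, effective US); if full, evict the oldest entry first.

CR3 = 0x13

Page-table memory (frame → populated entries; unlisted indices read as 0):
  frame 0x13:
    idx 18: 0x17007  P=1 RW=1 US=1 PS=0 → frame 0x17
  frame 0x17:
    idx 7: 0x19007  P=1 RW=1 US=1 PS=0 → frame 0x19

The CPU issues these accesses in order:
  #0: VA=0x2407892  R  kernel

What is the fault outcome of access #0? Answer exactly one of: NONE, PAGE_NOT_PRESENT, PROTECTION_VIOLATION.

Walk each access:
#0 VA=0x2407892 (r,kernel):
  L0 @0x13[18] → 0x17007  P=1,RW=1,US=1,PS=0
  L1 @0x17[7] → 0x19007  P=1,RW=1,US=1,PS=0
  → PA=0x19892  (2 entries read)

Access #0 fault: NONE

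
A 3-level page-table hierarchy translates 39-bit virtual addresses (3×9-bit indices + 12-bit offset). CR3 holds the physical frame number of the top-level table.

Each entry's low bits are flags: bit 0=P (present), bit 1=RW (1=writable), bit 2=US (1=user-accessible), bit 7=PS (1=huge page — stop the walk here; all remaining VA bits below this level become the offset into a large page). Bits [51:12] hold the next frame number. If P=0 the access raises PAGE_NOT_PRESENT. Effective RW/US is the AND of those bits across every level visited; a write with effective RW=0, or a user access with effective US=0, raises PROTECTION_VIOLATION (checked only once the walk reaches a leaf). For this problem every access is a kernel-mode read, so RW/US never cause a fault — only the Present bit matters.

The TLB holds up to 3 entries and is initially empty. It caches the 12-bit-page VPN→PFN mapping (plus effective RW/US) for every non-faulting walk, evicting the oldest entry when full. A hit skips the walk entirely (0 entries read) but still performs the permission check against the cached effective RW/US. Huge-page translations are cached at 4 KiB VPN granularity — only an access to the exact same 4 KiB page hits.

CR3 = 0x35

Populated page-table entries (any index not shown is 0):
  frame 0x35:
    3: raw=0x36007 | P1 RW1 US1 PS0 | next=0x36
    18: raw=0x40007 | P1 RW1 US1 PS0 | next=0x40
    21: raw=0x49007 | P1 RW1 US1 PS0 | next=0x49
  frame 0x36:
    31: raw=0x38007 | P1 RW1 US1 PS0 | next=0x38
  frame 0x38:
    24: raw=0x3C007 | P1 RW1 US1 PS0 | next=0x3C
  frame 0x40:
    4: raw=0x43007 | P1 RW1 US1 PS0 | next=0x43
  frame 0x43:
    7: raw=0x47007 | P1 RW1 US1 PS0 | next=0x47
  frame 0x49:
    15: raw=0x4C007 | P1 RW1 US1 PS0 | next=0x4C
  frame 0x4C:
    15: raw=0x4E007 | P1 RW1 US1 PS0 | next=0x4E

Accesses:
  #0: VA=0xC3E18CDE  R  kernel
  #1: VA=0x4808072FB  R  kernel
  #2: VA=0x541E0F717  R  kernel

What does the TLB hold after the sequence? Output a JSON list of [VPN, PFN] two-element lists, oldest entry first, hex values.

Walk each access:
#0 VA=0xC3E18CDE (r,kernel):
  L0 @0x35[3] → 0x36007  P=1,RW=1,US=1,PS=0
  L1 @0x36[31] → 0x38007  P=1,RW=1,US=1,PS=0
  L2 @0x38[24] → 0x3C007  P=1,RW=1,US=1,PS=0
  ✓ 0x3CCDE  — 3 lookups
#1 VA=0x4808072FB (r,kernel):
  L0 @0x35[18] → 0x40007  P=1,RW=1,US=1,PS=0
  L1 @0x40[4] → 0x43007  P=1,RW=1,US=1,PS=0
  L2 @0x43[7] → 0x47007  P=1,RW=1,US=1,PS=0
  ✓ 0x472FB  — 3 lookups
#2 VA=0x541E0F717 (r,kernel):
  L0 @0x35[21] → 0x49007  P=1,RW=1,US=1,PS=0
  L1 @0x49[15] → 0x4C007  P=1,RW=1,US=1,PS=0
  L2 @0x4C[15] → 0x4E007  P=1,RW=1,US=1,PS=0
  ✓ 0x4E717  — 3 lookups

TLB: [["0xC3E18", "0x3C"], ["0x480807", "0x47"], ["0x541E0F", "0x4E"]]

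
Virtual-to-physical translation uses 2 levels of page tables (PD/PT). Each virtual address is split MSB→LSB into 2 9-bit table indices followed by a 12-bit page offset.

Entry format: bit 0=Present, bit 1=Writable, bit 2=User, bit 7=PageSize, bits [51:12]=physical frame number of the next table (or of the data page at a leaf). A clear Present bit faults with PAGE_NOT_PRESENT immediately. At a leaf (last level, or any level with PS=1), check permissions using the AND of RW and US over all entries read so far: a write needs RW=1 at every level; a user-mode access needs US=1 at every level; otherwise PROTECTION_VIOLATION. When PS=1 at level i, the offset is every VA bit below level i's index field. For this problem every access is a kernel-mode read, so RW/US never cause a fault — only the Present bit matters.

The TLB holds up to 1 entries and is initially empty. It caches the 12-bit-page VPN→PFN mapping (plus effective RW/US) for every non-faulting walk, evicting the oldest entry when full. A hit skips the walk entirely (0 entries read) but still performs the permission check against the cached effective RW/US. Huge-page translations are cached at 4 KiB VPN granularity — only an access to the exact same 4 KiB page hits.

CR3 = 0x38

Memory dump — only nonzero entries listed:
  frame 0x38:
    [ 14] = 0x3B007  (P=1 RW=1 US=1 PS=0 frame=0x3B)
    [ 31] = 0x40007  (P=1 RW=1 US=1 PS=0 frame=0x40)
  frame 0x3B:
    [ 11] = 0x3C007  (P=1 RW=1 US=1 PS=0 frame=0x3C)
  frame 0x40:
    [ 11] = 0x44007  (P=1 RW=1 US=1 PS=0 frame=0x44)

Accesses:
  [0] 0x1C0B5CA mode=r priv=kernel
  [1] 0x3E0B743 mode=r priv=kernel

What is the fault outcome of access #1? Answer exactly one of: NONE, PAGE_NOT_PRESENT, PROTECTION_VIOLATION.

Walk each access:
#0 VA=0x1C0B5CA (r,kernel):
  L0: frame=0x38 idx=14 entry=0x3B007 [P=1 RW=1 US=1 PS=0]
  L1: frame=0x3B idx=11 entry=0x3C007 [P=1 RW=1 US=1 PS=0]
  ⇒ phys 0x3C5CA  [2 reads]
#1 VA=0x3E0B743 (r,kernel):
  L0: frame=0x38 idx=31 entry=0x40007 [P=1 RW=1 US=1 PS=0]
  L1: frame=0x40 idx=11 entry=0x44007 [P=1 RW=1 US=1 PS=0]
  ⇒ phys 0x44743  [2 reads]

Access #1 fault: NONE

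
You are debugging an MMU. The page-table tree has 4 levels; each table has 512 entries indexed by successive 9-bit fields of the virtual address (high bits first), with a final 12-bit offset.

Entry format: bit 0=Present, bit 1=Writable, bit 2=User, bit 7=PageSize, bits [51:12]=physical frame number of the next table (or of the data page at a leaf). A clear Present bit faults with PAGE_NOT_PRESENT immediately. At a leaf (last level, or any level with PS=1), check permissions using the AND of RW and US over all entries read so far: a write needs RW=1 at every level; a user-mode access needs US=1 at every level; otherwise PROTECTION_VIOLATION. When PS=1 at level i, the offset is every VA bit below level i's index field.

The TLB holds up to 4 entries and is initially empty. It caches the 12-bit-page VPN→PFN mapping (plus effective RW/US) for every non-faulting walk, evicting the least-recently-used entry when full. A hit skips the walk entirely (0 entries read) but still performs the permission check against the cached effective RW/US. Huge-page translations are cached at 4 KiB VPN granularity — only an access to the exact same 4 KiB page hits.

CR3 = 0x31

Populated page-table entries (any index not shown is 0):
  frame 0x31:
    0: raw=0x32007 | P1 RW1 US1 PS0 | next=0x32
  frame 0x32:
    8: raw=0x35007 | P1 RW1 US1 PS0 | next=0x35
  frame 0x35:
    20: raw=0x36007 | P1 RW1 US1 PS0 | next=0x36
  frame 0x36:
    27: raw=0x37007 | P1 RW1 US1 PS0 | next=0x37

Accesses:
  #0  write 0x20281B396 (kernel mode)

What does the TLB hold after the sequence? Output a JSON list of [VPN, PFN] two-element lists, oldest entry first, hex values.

Per-access translation:
#0 VA=0x20281B396 (w,kernel):
  lvl0: tbl 0x31, slot 0 ⇒ 0x32007 (P1/RW1/US1/PS0)
  lvl1: tbl 0x32, slot 8 ⇒ 0x35007 (P1/RW1/US1/PS0)
  lvl2: tbl 0x35, slot 20 ⇒ 0x36007 (P1/RW1/US1/PS0)
  lvl3: tbl 0x36, slot 27 ⇒ 0x37007 (P1/RW1/US1/PS0)
  ⇒ phys 0x37396  [4 reads]

TLB: [["0x20281B", "0x37"]]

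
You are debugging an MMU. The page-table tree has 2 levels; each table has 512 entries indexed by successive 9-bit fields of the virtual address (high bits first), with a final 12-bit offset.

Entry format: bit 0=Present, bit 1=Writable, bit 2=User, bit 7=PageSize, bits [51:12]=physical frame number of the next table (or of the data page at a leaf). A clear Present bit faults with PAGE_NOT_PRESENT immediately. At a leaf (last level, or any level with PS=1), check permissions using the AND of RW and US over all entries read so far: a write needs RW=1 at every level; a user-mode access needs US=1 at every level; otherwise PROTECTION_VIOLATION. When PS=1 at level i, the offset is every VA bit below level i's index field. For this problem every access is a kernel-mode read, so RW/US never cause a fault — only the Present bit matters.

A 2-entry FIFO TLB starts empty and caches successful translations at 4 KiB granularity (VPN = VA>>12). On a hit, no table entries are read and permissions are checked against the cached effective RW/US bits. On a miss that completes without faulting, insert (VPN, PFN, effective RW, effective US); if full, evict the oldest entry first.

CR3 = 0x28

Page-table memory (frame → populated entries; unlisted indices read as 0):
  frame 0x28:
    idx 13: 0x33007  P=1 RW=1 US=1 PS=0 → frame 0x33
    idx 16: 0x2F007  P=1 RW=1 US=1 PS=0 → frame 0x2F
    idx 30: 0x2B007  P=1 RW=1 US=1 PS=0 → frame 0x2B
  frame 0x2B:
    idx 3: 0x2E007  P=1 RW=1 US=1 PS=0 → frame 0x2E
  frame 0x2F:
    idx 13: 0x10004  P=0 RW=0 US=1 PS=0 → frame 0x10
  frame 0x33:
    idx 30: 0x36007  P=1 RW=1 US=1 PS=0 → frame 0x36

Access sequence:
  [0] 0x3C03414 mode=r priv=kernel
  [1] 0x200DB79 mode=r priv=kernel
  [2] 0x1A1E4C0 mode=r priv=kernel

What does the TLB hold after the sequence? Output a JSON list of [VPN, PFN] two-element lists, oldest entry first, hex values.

Walk each access:
#0 VA=0x3C03414 (r,kernel):
  L0: frame=0x28 idx=30 entry=0x2B007 [P=1 RW=1 US=1 PS=0]
  L1: frame=0x2B idx=3 entry=0x2E007 [P=1 RW=1 US=1 PS=0]
  → PA=0x2E414  (2 entries read)
#1 VA=0x200DB79 (r,kernel):
  L0: frame=0x28 idx=16 entry=0x2F007 [P=1 RW=1 US=1 PS=0]
  L1: frame=0x2F idx=13 entry=0x10004 [P=0 RW=0 US=1 PS=0]
  ✗ PAGE_NOT_PRESENT  [2 reads]
#2 VA=0x1A1E4C0 (r,kernel):
  L0: frame=0x28 idx=13 entry=0x33007 [P=1 RW=1 US=1 PS=0]
  L1: frame=0x33 idx=30 entry=0x36007 [P=1 RW=1 US=1 PS=0]
  → PA=0x364C0  (2 entries read)

TLB: [["0x3C03", "0x2E"], ["0x1A1E", "0x36"]]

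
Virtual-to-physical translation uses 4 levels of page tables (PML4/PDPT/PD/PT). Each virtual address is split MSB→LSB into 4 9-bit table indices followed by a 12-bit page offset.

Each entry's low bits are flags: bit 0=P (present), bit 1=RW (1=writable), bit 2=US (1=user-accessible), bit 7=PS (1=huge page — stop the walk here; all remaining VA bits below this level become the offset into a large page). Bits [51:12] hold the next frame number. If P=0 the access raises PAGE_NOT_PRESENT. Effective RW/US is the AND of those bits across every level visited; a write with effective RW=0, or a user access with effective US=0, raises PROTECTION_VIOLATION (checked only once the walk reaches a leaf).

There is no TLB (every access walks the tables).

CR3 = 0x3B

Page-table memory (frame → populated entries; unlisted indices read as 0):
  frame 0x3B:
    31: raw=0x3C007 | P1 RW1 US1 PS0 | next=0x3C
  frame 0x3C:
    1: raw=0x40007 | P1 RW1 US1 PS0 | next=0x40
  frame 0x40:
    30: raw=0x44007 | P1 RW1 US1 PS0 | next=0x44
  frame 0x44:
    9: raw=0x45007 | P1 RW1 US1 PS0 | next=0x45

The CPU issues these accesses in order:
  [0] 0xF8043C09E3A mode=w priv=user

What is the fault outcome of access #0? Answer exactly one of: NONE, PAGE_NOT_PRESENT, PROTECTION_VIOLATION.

Trace:
#0 VA=0xF8043C09E3A (w,user):
  [0] read 0x3B idx=31: raw=0x3C007 flags P=1 W=1 U=1 S=0
  [1] read 0x3C idx=1: raw=0x40007 flags P=1 W=1 U=1 S=0
  [2] read 0x40 idx=30: raw=0x44007 flags P=1 W=1 U=1 S=0
  [3] read 0x44 idx=9: raw=0x45007 flags P=1 W=1 U=1 S=0
  ⇒ phys 0x45E3A  [4 reads]

Access #0 fault: NONE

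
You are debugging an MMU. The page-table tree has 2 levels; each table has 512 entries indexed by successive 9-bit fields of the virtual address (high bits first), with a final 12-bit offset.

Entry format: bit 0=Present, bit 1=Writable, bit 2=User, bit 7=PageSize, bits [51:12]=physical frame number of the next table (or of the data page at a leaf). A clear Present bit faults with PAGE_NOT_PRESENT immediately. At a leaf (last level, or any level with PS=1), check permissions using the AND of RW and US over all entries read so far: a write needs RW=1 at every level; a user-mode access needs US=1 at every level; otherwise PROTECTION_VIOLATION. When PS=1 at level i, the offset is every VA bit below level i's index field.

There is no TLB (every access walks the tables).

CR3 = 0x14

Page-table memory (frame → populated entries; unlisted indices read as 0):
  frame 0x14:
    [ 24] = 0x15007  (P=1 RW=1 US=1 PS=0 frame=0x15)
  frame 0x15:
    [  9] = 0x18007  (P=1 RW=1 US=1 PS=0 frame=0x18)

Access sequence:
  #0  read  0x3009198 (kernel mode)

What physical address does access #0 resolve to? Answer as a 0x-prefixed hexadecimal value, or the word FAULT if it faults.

Per-access translation:
#0 VA=0x3009198 (r,kernel):
  lvl0: tbl 0x14, slot 24 ⇒ 0x15007 (P1/RW1/US1/PS0)
  lvl1: tbl 0x15, slot 9 ⇒ 0x18007 (P1/RW1/US1/PS0)
  → PA=0x18198  (2 entries read)

Access #0 PA: 0x18198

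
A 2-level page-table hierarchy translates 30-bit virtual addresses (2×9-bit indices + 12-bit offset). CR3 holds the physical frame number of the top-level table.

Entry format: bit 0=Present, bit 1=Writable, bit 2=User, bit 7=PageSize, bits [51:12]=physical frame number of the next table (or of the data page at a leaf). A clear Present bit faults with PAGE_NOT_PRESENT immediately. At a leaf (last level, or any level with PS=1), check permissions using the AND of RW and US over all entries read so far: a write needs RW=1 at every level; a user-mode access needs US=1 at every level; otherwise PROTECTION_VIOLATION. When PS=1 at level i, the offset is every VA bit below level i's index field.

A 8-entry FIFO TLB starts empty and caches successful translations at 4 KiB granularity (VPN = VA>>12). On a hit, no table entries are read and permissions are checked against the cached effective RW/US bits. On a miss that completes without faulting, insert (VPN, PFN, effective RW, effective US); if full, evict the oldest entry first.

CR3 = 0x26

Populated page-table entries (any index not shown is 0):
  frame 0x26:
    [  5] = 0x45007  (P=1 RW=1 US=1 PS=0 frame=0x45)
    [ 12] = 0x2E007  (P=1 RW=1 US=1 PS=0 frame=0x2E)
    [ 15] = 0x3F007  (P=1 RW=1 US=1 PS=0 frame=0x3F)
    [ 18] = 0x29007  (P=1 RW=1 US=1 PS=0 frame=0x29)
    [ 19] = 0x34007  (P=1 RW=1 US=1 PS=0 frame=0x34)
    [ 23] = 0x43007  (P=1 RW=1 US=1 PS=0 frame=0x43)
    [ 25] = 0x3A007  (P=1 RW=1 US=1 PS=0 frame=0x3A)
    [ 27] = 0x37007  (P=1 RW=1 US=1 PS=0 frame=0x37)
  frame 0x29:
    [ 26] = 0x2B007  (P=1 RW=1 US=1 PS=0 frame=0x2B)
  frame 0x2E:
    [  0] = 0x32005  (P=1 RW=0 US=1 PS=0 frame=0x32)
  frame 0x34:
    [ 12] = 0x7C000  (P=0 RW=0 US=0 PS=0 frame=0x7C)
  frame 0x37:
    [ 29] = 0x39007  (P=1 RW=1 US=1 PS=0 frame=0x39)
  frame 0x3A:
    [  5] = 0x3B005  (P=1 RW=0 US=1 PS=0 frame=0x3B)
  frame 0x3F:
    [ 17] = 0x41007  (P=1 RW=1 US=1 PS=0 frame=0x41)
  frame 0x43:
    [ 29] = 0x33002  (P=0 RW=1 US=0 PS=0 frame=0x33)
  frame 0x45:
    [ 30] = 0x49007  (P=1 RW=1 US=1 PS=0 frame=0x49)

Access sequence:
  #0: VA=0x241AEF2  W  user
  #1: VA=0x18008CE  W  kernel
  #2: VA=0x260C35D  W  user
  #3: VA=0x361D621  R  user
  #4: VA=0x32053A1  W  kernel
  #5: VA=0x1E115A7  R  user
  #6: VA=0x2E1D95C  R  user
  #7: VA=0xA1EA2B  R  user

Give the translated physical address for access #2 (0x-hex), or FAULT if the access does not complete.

Per-access translation:
#0 VA=0x241AEF2 (w,user):
  [0] read 0x26 idx=18: raw=0x29007 flags P=1 W=1 U=1 S=0
  [1] read 0x29 idx=26: raw=0x2B007 flags P=1 W=1 U=1 S=0
  ⇒ phys 0x2BEF2  [2 reads]
#1 VA=0x18008CE (w,kernel):
  [0] read 0x26 idx=12: raw=0x2E007 flags P=1 W=1 U=1 S=0
  [1] read 0x2E idx=0: raw=0x32005 flags P=1 W=0 U=1 S=0
  → PROTECTION_VIOLATION  (2 entries read)
#2 VA=0x260C35D (w,user):
  [0] read 0x26 idx=19: raw=0x34007 flags P=1 W=1 U=1 S=0
  [1] read 0x34 idx=12: raw=0x7C000 flags P=0 W=0 U=0 S=0
  → PAGE_NOT_PRESENT  (2 entries read)
#3 VA=0x361D621 (r,user):
  [0] read 0x26 idx=27: raw=0x37007 flags P=1 W=1 U=1 S=0
  [1] read 0x37 idx=29: raw=0x39007 flags P=1 W=1 U=1 S=0
  ⇒ phys 0x39621  [2 reads]
#4 VA=0x32053A1 (w,kernel):
  [0] read 0x26 idx=25: raw=0x3A007 flags P=1 W=1 U=1 S=0
  [1] read 0x3A idx=5: raw=0x3B005 flags P=1 W=0 U=1 S=0
  → PROTECTION_VIOLATION  (2 entries read)
#5 VA=0x1E115A7 (r,user):
  [0] read 0x26 idx=15: raw=0x3F007 flags P=1 W=1 U=1 S=0
  [1] read 0x3F idx=17: raw=0x41007 flags P=1 W=1 U=1 S=0
  ⇒ phys 0x415A7  [2 reads]
#6 VA=0x2E1D95C (r,user):
  [0] read 0x26 idx=23: raw=0x43007 flags P=1 W=1 U=1 S=0
  [1] read 0x43 idx=29: raw=0x33002 flags P=0 W=1 U=0 S=0
  → PAGE_NOT_PRESENT  (2 entries read)
#7 VA=0xA1EA2B (r,user):
  [0] read 0x26 idx=5: raw=0x45007 flags P=1 W=1 U=1 S=0
  [1] read 0x45 idx=30: raw=0x49007 flags P=1 W=1 U=1 S=0
  ⇒ phys 0x49A2B  [2 reads]

Access #2 PA: FAULT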